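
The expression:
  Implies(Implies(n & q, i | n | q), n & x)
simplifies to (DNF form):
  n & x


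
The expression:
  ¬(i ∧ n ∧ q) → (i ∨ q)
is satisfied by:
  {i: True, q: True}
  {i: True, q: False}
  {q: True, i: False}


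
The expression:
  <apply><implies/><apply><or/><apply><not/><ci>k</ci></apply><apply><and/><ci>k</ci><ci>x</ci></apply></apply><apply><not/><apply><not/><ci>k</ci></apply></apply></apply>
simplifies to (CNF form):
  <ci>k</ci>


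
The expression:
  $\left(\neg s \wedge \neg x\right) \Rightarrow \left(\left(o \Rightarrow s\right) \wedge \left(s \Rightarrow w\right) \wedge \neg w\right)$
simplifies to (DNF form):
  $s \vee x \vee \left(\neg o \wedge \neg w\right)$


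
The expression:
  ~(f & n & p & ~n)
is always true.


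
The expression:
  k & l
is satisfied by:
  {k: True, l: True}


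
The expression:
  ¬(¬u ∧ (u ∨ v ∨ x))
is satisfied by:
  {u: True, v: False, x: False}
  {x: True, u: True, v: False}
  {u: True, v: True, x: False}
  {x: True, u: True, v: True}
  {x: False, v: False, u: False}


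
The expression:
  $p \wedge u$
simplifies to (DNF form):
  $p \wedge u$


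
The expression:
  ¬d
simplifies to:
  ¬d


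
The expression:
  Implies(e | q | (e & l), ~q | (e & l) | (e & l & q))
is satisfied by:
  {e: True, l: True, q: False}
  {e: True, l: False, q: False}
  {l: True, e: False, q: False}
  {e: False, l: False, q: False}
  {q: True, e: True, l: True}


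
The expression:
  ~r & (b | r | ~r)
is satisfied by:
  {r: False}


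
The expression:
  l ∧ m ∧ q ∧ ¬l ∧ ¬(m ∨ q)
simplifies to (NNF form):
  False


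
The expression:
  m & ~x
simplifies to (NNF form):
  m & ~x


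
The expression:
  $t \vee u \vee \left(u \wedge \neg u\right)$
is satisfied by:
  {t: True, u: True}
  {t: True, u: False}
  {u: True, t: False}


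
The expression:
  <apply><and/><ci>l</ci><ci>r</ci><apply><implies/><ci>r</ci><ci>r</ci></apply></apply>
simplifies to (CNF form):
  <apply><and/><ci>l</ci><ci>r</ci></apply>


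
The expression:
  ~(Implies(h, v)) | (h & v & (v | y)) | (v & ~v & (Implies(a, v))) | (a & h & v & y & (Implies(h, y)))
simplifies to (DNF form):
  h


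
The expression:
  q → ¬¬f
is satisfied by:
  {f: True, q: False}
  {q: False, f: False}
  {q: True, f: True}


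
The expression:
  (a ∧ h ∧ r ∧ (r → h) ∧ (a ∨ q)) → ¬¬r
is always true.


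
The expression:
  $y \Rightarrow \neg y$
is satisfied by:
  {y: False}


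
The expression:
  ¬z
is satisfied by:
  {z: False}


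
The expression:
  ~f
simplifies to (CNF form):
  ~f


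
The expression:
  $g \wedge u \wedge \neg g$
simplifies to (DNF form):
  $\text{False}$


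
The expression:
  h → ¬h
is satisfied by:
  {h: False}


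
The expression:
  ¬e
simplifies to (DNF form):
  ¬e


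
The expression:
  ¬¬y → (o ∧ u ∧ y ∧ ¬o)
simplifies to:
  ¬y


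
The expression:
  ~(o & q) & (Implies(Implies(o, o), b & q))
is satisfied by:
  {b: True, q: True, o: False}


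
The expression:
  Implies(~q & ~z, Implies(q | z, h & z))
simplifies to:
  True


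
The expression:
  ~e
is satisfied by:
  {e: False}


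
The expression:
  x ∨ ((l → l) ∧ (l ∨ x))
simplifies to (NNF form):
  l ∨ x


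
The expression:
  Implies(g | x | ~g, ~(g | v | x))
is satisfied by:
  {x: False, v: False, g: False}


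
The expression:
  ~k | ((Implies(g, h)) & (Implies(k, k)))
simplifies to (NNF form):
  h | ~g | ~k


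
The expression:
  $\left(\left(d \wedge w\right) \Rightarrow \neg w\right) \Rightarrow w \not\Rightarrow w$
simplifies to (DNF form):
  $d \wedge w$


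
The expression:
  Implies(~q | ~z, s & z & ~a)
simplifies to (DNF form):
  (q & z) | (q & s & z) | (q & z & ~a) | (s & z & ~a)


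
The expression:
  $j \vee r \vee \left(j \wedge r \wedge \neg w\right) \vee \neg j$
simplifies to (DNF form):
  $\text{True}$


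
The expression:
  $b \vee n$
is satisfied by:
  {n: True, b: True}
  {n: True, b: False}
  {b: True, n: False}


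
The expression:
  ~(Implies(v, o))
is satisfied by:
  {v: True, o: False}


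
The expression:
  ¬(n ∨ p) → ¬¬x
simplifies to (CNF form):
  n ∨ p ∨ x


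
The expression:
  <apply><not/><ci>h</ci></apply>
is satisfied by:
  {h: False}


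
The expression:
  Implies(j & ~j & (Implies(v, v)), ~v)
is always true.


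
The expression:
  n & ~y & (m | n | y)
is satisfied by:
  {n: True, y: False}


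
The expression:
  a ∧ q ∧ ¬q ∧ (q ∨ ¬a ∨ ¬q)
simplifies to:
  False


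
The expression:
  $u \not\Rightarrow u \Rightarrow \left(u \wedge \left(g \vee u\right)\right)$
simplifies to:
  $\text{True}$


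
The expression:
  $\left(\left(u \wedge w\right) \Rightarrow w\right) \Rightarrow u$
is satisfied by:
  {u: True}


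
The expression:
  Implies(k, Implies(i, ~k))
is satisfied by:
  {k: False, i: False}
  {i: True, k: False}
  {k: True, i: False}


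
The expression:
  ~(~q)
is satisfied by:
  {q: True}


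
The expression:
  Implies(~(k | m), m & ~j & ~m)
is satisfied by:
  {k: True, m: True}
  {k: True, m: False}
  {m: True, k: False}


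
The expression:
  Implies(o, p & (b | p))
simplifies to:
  p | ~o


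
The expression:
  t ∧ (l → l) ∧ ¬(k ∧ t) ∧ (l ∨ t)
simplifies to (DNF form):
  t ∧ ¬k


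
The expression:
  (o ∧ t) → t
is always true.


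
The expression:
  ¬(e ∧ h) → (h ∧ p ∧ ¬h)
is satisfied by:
  {h: True, e: True}


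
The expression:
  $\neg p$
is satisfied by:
  {p: False}


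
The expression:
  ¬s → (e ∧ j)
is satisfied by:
  {e: True, s: True, j: True}
  {e: True, s: True, j: False}
  {s: True, j: True, e: False}
  {s: True, j: False, e: False}
  {e: True, j: True, s: False}


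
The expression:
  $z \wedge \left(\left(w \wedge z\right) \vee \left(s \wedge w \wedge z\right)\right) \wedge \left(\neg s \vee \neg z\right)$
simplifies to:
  $w \wedge z \wedge \neg s$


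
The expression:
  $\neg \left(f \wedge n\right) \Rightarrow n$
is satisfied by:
  {n: True}


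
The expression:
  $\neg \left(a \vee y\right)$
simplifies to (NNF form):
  $\neg a \wedge \neg y$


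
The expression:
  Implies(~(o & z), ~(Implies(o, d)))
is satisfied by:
  {z: True, o: True, d: False}
  {o: True, d: False, z: False}
  {d: True, z: True, o: True}


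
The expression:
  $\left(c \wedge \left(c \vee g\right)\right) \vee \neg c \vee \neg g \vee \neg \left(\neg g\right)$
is always true.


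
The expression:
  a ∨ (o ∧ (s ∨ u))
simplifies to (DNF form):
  a ∨ (o ∧ s) ∨ (o ∧ u)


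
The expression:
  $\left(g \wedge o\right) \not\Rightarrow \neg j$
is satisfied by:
  {j: True, o: True, g: True}


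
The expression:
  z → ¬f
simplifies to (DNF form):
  ¬f ∨ ¬z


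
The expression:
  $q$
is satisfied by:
  {q: True}


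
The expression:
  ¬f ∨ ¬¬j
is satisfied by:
  {j: True, f: False}
  {f: False, j: False}
  {f: True, j: True}


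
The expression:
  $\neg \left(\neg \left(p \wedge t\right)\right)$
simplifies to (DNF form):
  $p \wedge t$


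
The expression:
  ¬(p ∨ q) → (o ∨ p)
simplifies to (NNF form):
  o ∨ p ∨ q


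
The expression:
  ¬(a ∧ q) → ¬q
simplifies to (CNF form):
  a ∨ ¬q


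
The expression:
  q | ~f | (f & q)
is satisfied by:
  {q: True, f: False}
  {f: False, q: False}
  {f: True, q: True}


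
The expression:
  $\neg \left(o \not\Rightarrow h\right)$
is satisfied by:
  {h: True, o: False}
  {o: False, h: False}
  {o: True, h: True}


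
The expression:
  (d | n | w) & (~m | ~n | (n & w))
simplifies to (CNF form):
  (d | n | w) & (d | w | ~m) & (n | w | ~n) & (w | ~m | ~n)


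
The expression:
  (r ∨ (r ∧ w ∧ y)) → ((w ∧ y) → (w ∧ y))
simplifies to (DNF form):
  True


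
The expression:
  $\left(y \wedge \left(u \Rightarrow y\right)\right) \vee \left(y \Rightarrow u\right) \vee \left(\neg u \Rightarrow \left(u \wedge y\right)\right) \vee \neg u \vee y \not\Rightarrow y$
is always true.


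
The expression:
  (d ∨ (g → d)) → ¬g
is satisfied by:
  {g: False, d: False}
  {d: True, g: False}
  {g: True, d: False}


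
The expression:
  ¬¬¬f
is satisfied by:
  {f: False}


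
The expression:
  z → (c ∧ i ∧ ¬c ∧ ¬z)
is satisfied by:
  {z: False}


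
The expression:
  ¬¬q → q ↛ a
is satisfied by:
  {q: False, a: False}
  {a: True, q: False}
  {q: True, a: False}


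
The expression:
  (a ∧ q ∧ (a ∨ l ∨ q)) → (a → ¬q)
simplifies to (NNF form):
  ¬a ∨ ¬q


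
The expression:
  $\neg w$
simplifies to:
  $\neg w$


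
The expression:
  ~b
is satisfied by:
  {b: False}


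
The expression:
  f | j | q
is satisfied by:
  {q: True, f: True, j: True}
  {q: True, f: True, j: False}
  {q: True, j: True, f: False}
  {q: True, j: False, f: False}
  {f: True, j: True, q: False}
  {f: True, j: False, q: False}
  {j: True, f: False, q: False}


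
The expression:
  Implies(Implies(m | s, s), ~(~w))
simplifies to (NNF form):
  w | (m & ~s)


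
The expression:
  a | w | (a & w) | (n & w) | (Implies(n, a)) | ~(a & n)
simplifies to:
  True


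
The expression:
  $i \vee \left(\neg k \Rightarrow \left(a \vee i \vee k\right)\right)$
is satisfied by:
  {i: True, a: True, k: True}
  {i: True, a: True, k: False}
  {i: True, k: True, a: False}
  {i: True, k: False, a: False}
  {a: True, k: True, i: False}
  {a: True, k: False, i: False}
  {k: True, a: False, i: False}


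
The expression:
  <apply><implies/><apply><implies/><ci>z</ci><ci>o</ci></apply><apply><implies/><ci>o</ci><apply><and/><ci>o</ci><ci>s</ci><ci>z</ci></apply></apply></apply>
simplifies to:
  <apply><or/><apply><not/><ci>o</ci></apply><apply><and/><ci>s</ci><ci>z</ci></apply></apply>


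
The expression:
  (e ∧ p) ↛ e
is never true.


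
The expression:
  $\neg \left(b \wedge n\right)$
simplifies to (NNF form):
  $\neg b \vee \neg n$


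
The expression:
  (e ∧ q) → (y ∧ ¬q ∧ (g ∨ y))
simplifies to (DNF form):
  ¬e ∨ ¬q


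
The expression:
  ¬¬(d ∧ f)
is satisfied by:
  {d: True, f: True}


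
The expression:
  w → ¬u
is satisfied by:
  {w: False, u: False}
  {u: True, w: False}
  {w: True, u: False}


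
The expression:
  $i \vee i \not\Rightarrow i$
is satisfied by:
  {i: True}


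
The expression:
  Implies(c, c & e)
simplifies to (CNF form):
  e | ~c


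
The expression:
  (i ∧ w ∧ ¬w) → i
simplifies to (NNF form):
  True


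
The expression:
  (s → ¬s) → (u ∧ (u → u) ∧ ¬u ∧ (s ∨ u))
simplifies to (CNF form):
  s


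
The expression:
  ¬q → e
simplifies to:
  e ∨ q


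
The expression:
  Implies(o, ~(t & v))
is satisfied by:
  {o: False, v: False, t: False}
  {t: True, o: False, v: False}
  {v: True, o: False, t: False}
  {t: True, v: True, o: False}
  {o: True, t: False, v: False}
  {t: True, o: True, v: False}
  {v: True, o: True, t: False}


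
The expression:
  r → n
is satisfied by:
  {n: True, r: False}
  {r: False, n: False}
  {r: True, n: True}


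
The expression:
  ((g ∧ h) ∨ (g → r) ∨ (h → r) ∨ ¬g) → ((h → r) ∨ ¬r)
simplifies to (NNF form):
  True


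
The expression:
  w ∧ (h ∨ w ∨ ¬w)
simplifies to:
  w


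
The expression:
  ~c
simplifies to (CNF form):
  ~c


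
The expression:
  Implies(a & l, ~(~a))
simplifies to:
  True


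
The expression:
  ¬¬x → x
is always true.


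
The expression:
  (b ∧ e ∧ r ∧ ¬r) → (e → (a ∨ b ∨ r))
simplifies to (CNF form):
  True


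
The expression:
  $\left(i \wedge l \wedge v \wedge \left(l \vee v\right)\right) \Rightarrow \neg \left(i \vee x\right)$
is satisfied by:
  {l: False, v: False, i: False}
  {i: True, l: False, v: False}
  {v: True, l: False, i: False}
  {i: True, v: True, l: False}
  {l: True, i: False, v: False}
  {i: True, l: True, v: False}
  {v: True, l: True, i: False}


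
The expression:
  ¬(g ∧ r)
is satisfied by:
  {g: False, r: False}
  {r: True, g: False}
  {g: True, r: False}


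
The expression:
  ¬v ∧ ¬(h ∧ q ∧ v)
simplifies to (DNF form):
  ¬v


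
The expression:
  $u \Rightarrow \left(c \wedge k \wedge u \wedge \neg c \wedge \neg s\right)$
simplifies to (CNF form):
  $\neg u$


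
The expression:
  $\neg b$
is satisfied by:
  {b: False}


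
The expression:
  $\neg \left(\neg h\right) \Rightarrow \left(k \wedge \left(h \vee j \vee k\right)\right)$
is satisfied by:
  {k: True, h: False}
  {h: False, k: False}
  {h: True, k: True}


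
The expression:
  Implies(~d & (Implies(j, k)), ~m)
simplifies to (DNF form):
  d | ~m | (j & ~k)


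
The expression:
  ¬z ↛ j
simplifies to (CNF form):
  j ∨ ¬z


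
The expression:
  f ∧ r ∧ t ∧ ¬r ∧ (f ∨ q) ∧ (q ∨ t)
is never true.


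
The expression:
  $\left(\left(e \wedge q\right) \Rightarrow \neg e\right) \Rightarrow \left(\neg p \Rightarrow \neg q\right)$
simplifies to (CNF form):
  $e \vee p \vee \neg q$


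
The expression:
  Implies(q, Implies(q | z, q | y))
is always true.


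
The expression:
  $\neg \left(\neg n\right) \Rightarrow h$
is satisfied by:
  {h: True, n: False}
  {n: False, h: False}
  {n: True, h: True}


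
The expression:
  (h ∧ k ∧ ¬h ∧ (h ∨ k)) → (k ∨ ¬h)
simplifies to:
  True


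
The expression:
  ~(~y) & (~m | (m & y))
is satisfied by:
  {y: True}


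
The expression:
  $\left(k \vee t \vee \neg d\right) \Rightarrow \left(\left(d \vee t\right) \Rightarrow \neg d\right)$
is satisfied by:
  {t: False, d: False, k: False}
  {k: True, t: False, d: False}
  {t: True, k: False, d: False}
  {k: True, t: True, d: False}
  {d: True, k: False, t: False}


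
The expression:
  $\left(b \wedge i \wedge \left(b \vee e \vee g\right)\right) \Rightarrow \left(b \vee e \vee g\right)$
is always true.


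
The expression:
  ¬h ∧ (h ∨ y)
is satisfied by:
  {y: True, h: False}


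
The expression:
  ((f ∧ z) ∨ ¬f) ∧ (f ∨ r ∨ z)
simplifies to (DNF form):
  z ∨ (r ∧ ¬f)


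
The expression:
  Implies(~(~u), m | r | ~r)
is always true.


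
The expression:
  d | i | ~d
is always true.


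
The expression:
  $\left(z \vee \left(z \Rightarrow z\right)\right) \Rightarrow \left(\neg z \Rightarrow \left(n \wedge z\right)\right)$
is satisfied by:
  {z: True}


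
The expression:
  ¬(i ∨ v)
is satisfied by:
  {v: False, i: False}


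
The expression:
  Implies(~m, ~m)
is always true.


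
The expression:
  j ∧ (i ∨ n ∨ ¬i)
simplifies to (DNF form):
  j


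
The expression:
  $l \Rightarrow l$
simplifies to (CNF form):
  $\text{True}$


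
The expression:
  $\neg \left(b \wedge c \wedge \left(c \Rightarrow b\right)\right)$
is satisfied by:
  {c: False, b: False}
  {b: True, c: False}
  {c: True, b: False}


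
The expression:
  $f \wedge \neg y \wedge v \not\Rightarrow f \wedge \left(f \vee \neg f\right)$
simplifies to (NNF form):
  $\text{False}$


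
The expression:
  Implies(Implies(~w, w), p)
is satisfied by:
  {p: True, w: False}
  {w: False, p: False}
  {w: True, p: True}


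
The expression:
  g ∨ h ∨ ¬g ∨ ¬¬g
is always true.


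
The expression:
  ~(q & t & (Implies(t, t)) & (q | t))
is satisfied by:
  {t: False, q: False}
  {q: True, t: False}
  {t: True, q: False}


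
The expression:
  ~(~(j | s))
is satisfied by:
  {s: True, j: True}
  {s: True, j: False}
  {j: True, s: False}


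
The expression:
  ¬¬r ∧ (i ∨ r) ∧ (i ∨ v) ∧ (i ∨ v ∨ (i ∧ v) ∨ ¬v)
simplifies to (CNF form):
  r ∧ (i ∨ v)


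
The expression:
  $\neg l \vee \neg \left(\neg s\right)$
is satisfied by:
  {s: True, l: False}
  {l: False, s: False}
  {l: True, s: True}


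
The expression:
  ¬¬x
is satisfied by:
  {x: True}


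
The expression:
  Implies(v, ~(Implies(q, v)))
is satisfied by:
  {v: False}


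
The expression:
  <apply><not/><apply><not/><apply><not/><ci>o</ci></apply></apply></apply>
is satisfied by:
  {o: False}


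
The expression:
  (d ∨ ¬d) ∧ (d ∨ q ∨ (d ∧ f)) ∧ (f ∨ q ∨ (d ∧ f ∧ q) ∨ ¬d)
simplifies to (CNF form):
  (d ∨ q) ∧ (f ∨ q)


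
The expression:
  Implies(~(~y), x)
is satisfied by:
  {x: True, y: False}
  {y: False, x: False}
  {y: True, x: True}


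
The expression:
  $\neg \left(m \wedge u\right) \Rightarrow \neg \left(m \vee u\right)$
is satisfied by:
  {m: False, u: False}
  {u: True, m: True}


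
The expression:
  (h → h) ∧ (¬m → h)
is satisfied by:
  {m: True, h: True}
  {m: True, h: False}
  {h: True, m: False}


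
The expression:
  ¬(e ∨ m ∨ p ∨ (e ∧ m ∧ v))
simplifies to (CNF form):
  ¬e ∧ ¬m ∧ ¬p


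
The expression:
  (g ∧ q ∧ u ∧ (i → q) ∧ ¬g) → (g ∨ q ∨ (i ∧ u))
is always true.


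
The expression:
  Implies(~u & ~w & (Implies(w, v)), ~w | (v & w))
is always true.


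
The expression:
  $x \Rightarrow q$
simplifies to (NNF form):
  $q \vee \neg x$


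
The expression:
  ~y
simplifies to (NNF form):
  ~y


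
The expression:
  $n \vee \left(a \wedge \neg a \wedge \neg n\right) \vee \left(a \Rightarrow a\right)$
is always true.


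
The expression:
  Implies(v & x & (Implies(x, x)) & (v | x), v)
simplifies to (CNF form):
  True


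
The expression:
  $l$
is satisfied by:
  {l: True}


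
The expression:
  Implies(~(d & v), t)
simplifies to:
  t | (d & v)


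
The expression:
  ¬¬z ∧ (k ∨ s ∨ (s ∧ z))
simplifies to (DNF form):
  (k ∧ z) ∨ (s ∧ z)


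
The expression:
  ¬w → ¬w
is always true.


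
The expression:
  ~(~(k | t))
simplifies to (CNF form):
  k | t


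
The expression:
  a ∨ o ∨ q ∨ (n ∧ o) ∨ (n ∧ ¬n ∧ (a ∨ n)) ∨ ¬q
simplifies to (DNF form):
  True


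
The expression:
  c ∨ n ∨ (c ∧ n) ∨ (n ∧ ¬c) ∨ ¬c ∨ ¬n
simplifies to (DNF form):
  True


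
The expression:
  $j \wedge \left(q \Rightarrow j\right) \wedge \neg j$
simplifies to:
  $\text{False}$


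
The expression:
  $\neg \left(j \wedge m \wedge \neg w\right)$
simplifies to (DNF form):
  $w \vee \neg j \vee \neg m$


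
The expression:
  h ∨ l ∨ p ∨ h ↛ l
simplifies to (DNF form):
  h ∨ l ∨ p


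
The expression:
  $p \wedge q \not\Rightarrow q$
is never true.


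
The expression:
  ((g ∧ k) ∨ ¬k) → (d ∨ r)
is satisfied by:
  {r: True, d: True, k: True, g: False}
  {r: True, d: True, k: False, g: False}
  {r: True, d: True, g: True, k: True}
  {r: True, d: True, g: True, k: False}
  {r: True, k: True, g: False, d: False}
  {r: True, k: False, g: False, d: False}
  {r: True, g: True, k: True, d: False}
  {r: True, g: True, k: False, d: False}
  {d: True, k: True, g: False, r: False}
  {d: True, k: False, g: False, r: False}
  {d: True, g: True, k: True, r: False}
  {d: True, g: True, k: False, r: False}
  {k: True, d: False, g: False, r: False}


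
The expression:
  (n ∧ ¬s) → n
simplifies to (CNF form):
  True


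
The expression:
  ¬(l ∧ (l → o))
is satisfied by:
  {l: False, o: False}
  {o: True, l: False}
  {l: True, o: False}


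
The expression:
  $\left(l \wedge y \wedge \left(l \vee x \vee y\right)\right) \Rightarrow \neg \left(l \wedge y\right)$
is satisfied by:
  {l: False, y: False}
  {y: True, l: False}
  {l: True, y: False}


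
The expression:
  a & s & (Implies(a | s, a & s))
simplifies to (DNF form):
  a & s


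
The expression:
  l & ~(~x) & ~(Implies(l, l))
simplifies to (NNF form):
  False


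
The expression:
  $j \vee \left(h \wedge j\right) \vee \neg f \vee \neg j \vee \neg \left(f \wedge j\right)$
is always true.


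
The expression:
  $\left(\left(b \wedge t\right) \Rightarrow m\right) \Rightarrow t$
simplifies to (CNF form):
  $t$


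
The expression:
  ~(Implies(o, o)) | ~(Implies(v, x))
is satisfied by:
  {v: True, x: False}


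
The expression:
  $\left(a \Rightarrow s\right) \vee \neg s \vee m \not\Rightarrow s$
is always true.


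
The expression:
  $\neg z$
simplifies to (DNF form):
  $\neg z$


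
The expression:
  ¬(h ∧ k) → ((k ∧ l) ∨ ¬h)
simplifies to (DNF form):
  k ∨ ¬h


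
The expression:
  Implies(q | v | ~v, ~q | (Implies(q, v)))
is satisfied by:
  {v: True, q: False}
  {q: False, v: False}
  {q: True, v: True}


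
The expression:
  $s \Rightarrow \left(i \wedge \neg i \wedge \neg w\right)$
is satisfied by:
  {s: False}


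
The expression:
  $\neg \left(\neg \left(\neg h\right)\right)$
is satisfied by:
  {h: False}


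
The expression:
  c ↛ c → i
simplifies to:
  True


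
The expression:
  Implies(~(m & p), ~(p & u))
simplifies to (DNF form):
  m | ~p | ~u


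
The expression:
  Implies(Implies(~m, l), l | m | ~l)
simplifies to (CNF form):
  True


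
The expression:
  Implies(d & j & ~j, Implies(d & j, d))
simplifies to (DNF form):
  True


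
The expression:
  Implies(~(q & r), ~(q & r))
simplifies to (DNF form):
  True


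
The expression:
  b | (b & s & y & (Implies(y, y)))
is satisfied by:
  {b: True}


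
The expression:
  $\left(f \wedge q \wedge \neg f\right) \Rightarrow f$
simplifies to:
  $\text{True}$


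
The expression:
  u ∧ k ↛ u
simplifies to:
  False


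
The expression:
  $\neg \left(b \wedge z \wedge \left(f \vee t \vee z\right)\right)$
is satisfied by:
  {z: False, b: False}
  {b: True, z: False}
  {z: True, b: False}


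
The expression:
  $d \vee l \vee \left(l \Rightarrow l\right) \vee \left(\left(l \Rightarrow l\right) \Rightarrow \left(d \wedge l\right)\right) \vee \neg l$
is always true.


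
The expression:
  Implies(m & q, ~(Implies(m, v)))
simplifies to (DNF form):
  ~m | ~q | ~v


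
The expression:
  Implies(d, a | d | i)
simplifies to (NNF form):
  True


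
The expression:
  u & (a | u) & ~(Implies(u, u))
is never true.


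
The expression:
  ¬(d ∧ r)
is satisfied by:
  {d: False, r: False}
  {r: True, d: False}
  {d: True, r: False}


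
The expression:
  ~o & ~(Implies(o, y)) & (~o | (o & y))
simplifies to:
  False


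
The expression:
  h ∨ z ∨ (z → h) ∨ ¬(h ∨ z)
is always true.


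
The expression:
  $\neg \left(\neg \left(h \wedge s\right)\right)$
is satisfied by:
  {h: True, s: True}


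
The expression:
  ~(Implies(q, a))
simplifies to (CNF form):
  q & ~a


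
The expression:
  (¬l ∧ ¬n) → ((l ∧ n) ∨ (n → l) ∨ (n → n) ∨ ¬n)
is always true.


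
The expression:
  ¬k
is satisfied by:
  {k: False}


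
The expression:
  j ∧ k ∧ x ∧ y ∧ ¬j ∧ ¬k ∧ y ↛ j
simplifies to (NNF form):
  False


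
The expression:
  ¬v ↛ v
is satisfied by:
  {v: False}


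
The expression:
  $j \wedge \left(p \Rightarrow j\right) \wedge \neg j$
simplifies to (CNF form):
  $\text{False}$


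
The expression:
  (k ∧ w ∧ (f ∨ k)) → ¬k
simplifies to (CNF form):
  ¬k ∨ ¬w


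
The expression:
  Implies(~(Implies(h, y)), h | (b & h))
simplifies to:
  True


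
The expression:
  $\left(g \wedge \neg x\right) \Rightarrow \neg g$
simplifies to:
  $x \vee \neg g$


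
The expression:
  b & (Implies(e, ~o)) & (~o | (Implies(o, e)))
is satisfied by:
  {b: True, o: False}


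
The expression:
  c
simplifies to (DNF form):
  c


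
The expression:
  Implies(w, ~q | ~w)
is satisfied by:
  {w: False, q: False}
  {q: True, w: False}
  {w: True, q: False}


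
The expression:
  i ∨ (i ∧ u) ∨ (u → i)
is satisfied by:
  {i: True, u: False}
  {u: False, i: False}
  {u: True, i: True}


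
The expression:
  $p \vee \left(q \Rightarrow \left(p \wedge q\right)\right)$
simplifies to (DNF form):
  $p \vee \neg q$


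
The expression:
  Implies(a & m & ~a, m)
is always true.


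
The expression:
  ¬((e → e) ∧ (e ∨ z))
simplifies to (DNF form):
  ¬e ∧ ¬z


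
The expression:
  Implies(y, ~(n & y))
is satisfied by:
  {y: False, n: False}
  {n: True, y: False}
  {y: True, n: False}


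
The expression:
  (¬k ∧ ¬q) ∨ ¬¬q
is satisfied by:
  {q: True, k: False}
  {k: False, q: False}
  {k: True, q: True}


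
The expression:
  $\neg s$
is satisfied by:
  {s: False}


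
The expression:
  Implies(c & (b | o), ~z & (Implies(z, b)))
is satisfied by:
  {b: False, c: False, z: False, o: False}
  {o: True, b: False, c: False, z: False}
  {b: True, o: False, c: False, z: False}
  {o: True, b: True, c: False, z: False}
  {z: True, o: False, b: False, c: False}
  {z: True, o: True, b: False, c: False}
  {z: True, b: True, o: False, c: False}
  {z: True, o: True, b: True, c: False}
  {c: True, z: False, b: False, o: False}
  {c: True, o: True, z: False, b: False}
  {c: True, b: True, z: False, o: False}
  {o: True, c: True, b: True, z: False}
  {c: True, z: True, o: False, b: False}


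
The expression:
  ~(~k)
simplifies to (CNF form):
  k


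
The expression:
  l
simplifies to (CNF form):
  l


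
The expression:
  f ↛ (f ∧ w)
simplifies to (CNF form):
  f ∧ ¬w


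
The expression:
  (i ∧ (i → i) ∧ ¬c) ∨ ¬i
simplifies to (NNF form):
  ¬c ∨ ¬i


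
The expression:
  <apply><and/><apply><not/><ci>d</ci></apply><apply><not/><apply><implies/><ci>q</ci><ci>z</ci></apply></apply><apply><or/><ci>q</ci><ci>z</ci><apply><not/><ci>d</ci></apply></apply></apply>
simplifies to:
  <apply><and/><ci>q</ci><apply><not/><ci>d</ci></apply><apply><not/><ci>z</ci></apply></apply>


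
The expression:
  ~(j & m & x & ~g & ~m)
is always true.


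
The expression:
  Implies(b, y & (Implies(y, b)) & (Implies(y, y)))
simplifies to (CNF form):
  y | ~b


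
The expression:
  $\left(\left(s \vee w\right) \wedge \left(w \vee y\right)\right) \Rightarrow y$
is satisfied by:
  {y: True, w: False}
  {w: False, y: False}
  {w: True, y: True}


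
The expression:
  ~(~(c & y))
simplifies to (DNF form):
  c & y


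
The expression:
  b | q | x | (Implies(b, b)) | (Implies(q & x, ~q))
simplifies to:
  True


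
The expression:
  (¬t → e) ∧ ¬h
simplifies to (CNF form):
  ¬h ∧ (e ∨ t)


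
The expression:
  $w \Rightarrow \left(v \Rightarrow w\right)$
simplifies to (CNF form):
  $\text{True}$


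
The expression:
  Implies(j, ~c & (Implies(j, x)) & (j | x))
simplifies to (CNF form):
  (x | ~j) & (~c | ~j)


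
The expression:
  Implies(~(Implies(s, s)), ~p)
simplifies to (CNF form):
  True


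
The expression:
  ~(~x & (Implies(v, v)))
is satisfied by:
  {x: True}


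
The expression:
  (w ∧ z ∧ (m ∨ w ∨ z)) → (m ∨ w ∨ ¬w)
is always true.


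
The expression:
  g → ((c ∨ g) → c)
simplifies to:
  c ∨ ¬g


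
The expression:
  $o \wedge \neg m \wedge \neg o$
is never true.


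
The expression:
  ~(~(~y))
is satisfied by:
  {y: False}


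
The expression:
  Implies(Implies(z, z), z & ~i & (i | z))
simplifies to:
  z & ~i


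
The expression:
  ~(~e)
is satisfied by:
  {e: True}


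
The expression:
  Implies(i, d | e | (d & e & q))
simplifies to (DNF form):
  d | e | ~i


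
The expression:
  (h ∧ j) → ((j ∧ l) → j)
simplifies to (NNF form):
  True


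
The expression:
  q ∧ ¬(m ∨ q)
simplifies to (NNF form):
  False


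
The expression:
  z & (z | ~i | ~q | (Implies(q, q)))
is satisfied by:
  {z: True}


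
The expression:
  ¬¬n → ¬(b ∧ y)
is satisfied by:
  {y: False, n: False, b: False}
  {b: True, y: False, n: False}
  {n: True, y: False, b: False}
  {b: True, n: True, y: False}
  {y: True, b: False, n: False}
  {b: True, y: True, n: False}
  {n: True, y: True, b: False}


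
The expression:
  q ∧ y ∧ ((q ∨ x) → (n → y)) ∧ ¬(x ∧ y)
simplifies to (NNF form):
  q ∧ y ∧ ¬x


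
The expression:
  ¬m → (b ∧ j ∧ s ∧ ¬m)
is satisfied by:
  {b: True, m: True, s: True, j: True}
  {b: True, m: True, s: True, j: False}
  {b: True, m: True, j: True, s: False}
  {b: True, m: True, j: False, s: False}
  {m: True, s: True, j: True, b: False}
  {m: True, s: True, j: False, b: False}
  {m: True, s: False, j: True, b: False}
  {m: True, s: False, j: False, b: False}
  {b: True, s: True, j: True, m: False}


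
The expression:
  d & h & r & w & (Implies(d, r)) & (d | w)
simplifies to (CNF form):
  d & h & r & w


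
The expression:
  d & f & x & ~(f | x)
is never true.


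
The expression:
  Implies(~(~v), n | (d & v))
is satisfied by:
  {n: True, d: True, v: False}
  {n: True, v: False, d: False}
  {d: True, v: False, n: False}
  {d: False, v: False, n: False}
  {n: True, d: True, v: True}
  {n: True, v: True, d: False}
  {d: True, v: True, n: False}


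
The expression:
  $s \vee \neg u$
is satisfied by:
  {s: True, u: False}
  {u: False, s: False}
  {u: True, s: True}


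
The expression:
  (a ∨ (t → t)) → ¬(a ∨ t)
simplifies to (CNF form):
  ¬a ∧ ¬t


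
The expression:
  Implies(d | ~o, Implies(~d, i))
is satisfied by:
  {i: True, d: True, o: True}
  {i: True, d: True, o: False}
  {i: True, o: True, d: False}
  {i: True, o: False, d: False}
  {d: True, o: True, i: False}
  {d: True, o: False, i: False}
  {o: True, d: False, i: False}


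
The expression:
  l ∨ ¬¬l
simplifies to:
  l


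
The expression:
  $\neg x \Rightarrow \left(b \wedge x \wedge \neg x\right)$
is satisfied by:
  {x: True}


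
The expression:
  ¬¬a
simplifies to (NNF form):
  a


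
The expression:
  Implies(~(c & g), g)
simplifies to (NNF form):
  g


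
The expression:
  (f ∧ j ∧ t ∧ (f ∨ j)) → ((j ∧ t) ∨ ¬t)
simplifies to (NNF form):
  True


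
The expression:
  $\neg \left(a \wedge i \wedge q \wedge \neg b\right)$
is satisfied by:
  {b: True, q: False, a: False, i: False}
  {b: False, q: False, a: False, i: False}
  {b: True, i: True, q: False, a: False}
  {i: True, b: False, q: False, a: False}
  {b: True, a: True, i: False, q: False}
  {a: True, i: False, q: False, b: False}
  {b: True, i: True, a: True, q: False}
  {i: True, a: True, b: False, q: False}
  {b: True, q: True, i: False, a: False}
  {q: True, i: False, a: False, b: False}
  {b: True, i: True, q: True, a: False}
  {i: True, q: True, b: False, a: False}
  {b: True, a: True, q: True, i: False}
  {a: True, q: True, i: False, b: False}
  {b: True, i: True, a: True, q: True}


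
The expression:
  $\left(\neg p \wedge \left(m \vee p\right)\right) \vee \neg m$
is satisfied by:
  {p: False, m: False}
  {m: True, p: False}
  {p: True, m: False}


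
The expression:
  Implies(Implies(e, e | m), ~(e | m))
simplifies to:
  ~e & ~m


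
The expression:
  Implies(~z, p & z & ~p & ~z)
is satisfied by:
  {z: True}


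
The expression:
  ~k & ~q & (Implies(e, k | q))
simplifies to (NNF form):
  ~e & ~k & ~q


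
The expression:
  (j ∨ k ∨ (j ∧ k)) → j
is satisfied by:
  {j: True, k: False}
  {k: False, j: False}
  {k: True, j: True}


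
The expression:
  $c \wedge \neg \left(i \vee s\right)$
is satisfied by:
  {c: True, i: False, s: False}


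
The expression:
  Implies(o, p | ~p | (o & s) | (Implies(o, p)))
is always true.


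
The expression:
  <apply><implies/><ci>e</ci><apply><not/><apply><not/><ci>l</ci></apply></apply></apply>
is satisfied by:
  {l: True, e: False}
  {e: False, l: False}
  {e: True, l: True}


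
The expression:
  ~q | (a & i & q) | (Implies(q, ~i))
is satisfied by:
  {a: True, q: False, i: False}
  {q: False, i: False, a: False}
  {a: True, i: True, q: False}
  {i: True, q: False, a: False}
  {a: True, q: True, i: False}
  {q: True, a: False, i: False}
  {a: True, i: True, q: True}


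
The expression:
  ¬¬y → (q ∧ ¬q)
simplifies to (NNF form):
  ¬y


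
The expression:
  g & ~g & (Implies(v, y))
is never true.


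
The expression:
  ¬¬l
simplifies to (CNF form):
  l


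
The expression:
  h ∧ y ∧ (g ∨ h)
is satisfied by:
  {h: True, y: True}


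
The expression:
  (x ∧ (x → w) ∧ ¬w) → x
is always true.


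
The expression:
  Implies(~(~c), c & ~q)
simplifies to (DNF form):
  ~c | ~q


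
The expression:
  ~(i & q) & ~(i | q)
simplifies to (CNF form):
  ~i & ~q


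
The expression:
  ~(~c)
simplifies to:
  c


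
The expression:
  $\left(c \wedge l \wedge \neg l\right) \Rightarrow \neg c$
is always true.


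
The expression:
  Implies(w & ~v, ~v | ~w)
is always true.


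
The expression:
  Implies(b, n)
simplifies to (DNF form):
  n | ~b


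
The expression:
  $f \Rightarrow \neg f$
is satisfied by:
  {f: False}


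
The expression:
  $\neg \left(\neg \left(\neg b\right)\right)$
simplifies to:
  $\neg b$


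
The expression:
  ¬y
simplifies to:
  ¬y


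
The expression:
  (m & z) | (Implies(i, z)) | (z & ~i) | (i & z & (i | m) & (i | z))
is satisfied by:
  {z: True, i: False}
  {i: False, z: False}
  {i: True, z: True}


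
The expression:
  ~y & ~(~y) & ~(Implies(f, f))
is never true.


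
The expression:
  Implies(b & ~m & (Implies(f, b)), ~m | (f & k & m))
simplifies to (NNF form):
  True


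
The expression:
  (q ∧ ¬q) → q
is always true.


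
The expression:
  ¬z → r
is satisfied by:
  {r: True, z: True}
  {r: True, z: False}
  {z: True, r: False}


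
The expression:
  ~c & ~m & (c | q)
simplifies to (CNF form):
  q & ~c & ~m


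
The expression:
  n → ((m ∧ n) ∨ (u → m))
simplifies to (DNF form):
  m ∨ ¬n ∨ ¬u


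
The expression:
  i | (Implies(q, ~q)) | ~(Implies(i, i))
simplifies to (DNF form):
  i | ~q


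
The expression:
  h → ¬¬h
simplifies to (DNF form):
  True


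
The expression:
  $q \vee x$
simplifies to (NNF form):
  $q \vee x$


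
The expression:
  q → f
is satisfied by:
  {f: True, q: False}
  {q: False, f: False}
  {q: True, f: True}


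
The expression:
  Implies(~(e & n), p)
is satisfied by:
  {e: True, p: True, n: True}
  {e: True, p: True, n: False}
  {p: True, n: True, e: False}
  {p: True, n: False, e: False}
  {e: True, n: True, p: False}


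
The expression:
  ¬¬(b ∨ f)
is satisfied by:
  {b: True, f: True}
  {b: True, f: False}
  {f: True, b: False}


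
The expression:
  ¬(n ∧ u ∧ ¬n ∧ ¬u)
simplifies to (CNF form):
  True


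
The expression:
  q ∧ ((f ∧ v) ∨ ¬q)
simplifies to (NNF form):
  f ∧ q ∧ v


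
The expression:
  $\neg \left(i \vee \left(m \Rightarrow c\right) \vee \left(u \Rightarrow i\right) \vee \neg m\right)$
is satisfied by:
  {m: True, u: True, i: False, c: False}


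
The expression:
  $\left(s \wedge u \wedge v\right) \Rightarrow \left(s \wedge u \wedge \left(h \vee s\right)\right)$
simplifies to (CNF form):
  $\text{True}$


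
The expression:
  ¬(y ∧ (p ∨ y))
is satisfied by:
  {y: False}


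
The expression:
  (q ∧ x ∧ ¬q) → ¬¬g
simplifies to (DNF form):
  True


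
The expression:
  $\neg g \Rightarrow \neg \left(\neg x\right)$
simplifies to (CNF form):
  $g \vee x$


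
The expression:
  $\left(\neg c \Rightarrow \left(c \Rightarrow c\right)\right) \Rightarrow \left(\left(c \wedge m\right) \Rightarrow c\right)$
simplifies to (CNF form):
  $\text{True}$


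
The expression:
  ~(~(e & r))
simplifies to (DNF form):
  e & r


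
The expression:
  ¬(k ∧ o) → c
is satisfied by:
  {k: True, c: True, o: True}
  {k: True, c: True, o: False}
  {c: True, o: True, k: False}
  {c: True, o: False, k: False}
  {k: True, o: True, c: False}


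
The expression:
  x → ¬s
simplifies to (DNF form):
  ¬s ∨ ¬x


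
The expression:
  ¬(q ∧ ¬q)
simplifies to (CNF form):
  True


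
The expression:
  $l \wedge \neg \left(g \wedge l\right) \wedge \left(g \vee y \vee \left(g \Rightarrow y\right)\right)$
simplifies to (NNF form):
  $l \wedge \neg g$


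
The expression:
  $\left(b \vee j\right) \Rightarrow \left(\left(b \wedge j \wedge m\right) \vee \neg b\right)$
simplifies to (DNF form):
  $\left(j \wedge m\right) \vee \neg b$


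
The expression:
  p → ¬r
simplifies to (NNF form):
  ¬p ∨ ¬r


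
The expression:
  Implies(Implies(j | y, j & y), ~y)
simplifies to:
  ~j | ~y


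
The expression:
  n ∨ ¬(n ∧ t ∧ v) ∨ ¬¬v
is always true.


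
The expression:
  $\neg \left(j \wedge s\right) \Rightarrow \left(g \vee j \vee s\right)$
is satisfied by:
  {g: True, s: True, j: True}
  {g: True, s: True, j: False}
  {g: True, j: True, s: False}
  {g: True, j: False, s: False}
  {s: True, j: True, g: False}
  {s: True, j: False, g: False}
  {j: True, s: False, g: False}


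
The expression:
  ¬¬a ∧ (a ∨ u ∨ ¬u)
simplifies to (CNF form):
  a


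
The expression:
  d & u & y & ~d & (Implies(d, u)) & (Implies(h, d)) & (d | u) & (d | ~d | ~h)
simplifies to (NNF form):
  False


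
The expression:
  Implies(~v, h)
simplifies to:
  h | v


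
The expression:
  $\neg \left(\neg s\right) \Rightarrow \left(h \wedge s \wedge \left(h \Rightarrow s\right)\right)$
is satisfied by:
  {h: True, s: False}
  {s: False, h: False}
  {s: True, h: True}


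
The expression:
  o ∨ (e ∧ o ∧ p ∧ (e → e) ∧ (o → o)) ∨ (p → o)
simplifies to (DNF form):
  o ∨ ¬p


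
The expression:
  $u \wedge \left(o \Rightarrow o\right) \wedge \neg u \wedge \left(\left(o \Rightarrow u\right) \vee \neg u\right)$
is never true.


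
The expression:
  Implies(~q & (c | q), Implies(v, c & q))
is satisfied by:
  {q: True, v: False, c: False}
  {v: False, c: False, q: False}
  {c: True, q: True, v: False}
  {c: True, v: False, q: False}
  {q: True, v: True, c: False}
  {v: True, q: False, c: False}
  {c: True, v: True, q: True}


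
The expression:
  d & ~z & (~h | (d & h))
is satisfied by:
  {d: True, z: False}


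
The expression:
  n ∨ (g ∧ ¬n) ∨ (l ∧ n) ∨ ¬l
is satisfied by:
  {n: True, g: True, l: False}
  {n: True, l: False, g: False}
  {g: True, l: False, n: False}
  {g: False, l: False, n: False}
  {n: True, g: True, l: True}
  {n: True, l: True, g: False}
  {g: True, l: True, n: False}


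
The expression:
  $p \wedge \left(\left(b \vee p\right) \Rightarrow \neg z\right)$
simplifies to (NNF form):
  $p \wedge \neg z$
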